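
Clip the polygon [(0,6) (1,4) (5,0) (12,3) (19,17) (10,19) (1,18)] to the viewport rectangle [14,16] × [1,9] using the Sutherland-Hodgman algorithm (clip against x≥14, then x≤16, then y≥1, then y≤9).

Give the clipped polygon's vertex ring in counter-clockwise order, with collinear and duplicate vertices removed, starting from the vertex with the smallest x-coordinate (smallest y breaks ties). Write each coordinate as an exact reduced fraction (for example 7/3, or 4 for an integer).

1. After x ≥ 14: [(14,7) (19,17) (14,163/9)]
2. After x ≤ 16: [(14,7) (16,11) (16,53/3) (14,163/9)]
3. After y ≥ 1: [(14,7) (16,11) (16,53/3) (14,163/9)]
4. After y ≤ 9: [(14,9) (14,7) (15,9)]
5. Canonical ring: [(14,7) (15,9) (14,9)]

Clipped polygon: [(14,7) (15,9) (14,9)]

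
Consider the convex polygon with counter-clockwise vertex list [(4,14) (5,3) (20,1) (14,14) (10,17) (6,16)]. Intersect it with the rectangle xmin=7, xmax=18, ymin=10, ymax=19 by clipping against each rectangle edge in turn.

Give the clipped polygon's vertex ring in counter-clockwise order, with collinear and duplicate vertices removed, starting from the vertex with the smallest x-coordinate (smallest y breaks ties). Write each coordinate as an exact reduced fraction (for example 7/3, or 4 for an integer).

Clipped polygon: [(7,10) (206/13,10) (14,14) (10,17) (7,65/4)]

1. After x ≥ 7: [(7,41/15) (20,1) (14,14) (10,17) (7,65/4)]
2. After x ≤ 18: [(7,41/15) (18,19/15) (18,16/3) (14,14) (10,17) (7,65/4)]
3. After y ≥ 10: [(7,10) (206/13,10) (14,14) (10,17) (7,65/4)]
4. After y ≤ 19: [(7,10) (206/13,10) (14,14) (10,17) (7,65/4)]
5. Canonical ring: [(7,10) (206/13,10) (14,14) (10,17) (7,65/4)]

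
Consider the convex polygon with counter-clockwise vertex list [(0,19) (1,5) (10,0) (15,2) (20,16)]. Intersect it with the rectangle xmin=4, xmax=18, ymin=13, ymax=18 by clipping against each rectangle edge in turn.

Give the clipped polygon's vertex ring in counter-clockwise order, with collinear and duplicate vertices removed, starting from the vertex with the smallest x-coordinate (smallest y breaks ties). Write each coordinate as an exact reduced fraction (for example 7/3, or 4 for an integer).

1. After x ≥ 4: [(4,92/5) (4,10/3) (10,0) (15,2) (20,16)]
2. After x ≤ 18: [(18,163/10) (4,92/5) (4,10/3) (10,0) (15,2) (18,52/5)]
3. After y ≥ 13: [(18,13) (18,163/10) (4,92/5) (4,13)]
4. After y ≤ 18: [(18,13) (18,163/10) (20/3,18) (4,18) (4,13)]
5. Canonical ring: [(4,13) (18,13) (18,163/10) (20/3,18) (4,18)]

Clipped polygon: [(4,13) (18,13) (18,163/10) (20/3,18) (4,18)]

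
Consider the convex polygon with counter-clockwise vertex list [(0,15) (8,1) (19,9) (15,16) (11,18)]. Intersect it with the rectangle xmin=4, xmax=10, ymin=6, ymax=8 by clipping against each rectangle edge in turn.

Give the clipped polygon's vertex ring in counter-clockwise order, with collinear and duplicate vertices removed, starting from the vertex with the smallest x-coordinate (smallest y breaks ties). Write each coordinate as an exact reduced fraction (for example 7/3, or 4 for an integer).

1. After x ≥ 4: [(4,177/11) (4,8) (8,1) (19,9) (15,16) (11,18)]
2. After x ≤ 10: [(10,195/11) (4,177/11) (4,8) (8,1) (10,27/11)]
3. After y ≥ 6: [(10,6) (10,195/11) (4,177/11) (4,8) (36/7,6)]
4. After y ≤ 8: [(10,6) (10,8) (4,8) (4,8) (36/7,6)]
5. Canonical ring: [(4,8) (36/7,6) (10,6) (10,8)]

Clipped polygon: [(4,8) (36/7,6) (10,6) (10,8)]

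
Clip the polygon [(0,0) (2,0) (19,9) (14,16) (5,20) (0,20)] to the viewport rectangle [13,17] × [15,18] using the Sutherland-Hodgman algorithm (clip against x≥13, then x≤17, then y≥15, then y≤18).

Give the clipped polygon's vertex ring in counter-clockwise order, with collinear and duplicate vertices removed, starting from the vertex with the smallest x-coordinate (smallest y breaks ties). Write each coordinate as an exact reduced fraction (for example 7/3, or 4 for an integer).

1. After x ≥ 13: [(13,99/17) (19,9) (14,16) (13,148/9)]
2. After x ≤ 17: [(13,99/17) (17,135/17) (17,59/5) (14,16) (13,148/9)]
3. After y ≥ 15: [(13,15) (103/7,15) (14,16) (13,148/9)]
4. After y ≤ 18: [(13,15) (103/7,15) (14,16) (13,148/9)]
5. Canonical ring: [(13,15) (103/7,15) (14,16) (13,148/9)]

Clipped polygon: [(13,15) (103/7,15) (14,16) (13,148/9)]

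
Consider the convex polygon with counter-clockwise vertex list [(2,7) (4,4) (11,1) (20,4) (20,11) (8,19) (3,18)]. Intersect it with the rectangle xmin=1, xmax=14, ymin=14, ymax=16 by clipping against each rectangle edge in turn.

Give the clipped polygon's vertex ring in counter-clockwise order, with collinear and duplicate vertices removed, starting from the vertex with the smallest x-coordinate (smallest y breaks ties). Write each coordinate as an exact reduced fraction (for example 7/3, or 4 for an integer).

Clipped polygon: [(29/11,14) (14,14) (14,15) (25/2,16) (31/11,16)]

1. After x ≥ 1: [(2,7) (4,4) (11,1) (20,4) (20,11) (8,19) (3,18)]
2. After x ≤ 14: [(2,7) (4,4) (11,1) (14,2) (14,15) (8,19) (3,18)]
3. After y ≥ 14: [(29/11,14) (14,14) (14,15) (8,19) (3,18)]
4. After y ≤ 16: [(31/11,16) (29/11,14) (14,14) (14,15) (25/2,16)]
5. Canonical ring: [(29/11,14) (14,14) (14,15) (25/2,16) (31/11,16)]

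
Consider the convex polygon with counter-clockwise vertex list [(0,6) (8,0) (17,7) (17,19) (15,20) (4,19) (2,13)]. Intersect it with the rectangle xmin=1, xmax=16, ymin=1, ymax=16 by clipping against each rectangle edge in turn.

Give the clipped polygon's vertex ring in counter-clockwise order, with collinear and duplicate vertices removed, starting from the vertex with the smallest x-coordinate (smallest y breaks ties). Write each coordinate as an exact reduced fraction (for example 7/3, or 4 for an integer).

Clipped polygon: [(1,21/4) (20/3,1) (65/7,1) (16,56/9) (16,16) (3,16) (2,13) (1,19/2)]

1. After x ≥ 1: [(1,19/2) (1,21/4) (8,0) (17,7) (17,19) (15,20) (4,19) (2,13)]
2. After x ≤ 16: [(1,19/2) (1,21/4) (8,0) (16,56/9) (16,39/2) (15,20) (4,19) (2,13)]
3. After y ≥ 1: [(1,19/2) (1,21/4) (20/3,1) (65/7,1) (16,56/9) (16,39/2) (15,20) (4,19) (2,13)]
4. After y ≤ 16: [(1,19/2) (1,21/4) (20/3,1) (65/7,1) (16,56/9) (16,16) (3,16) (2,13)]
5. Canonical ring: [(1,21/4) (20/3,1) (65/7,1) (16,56/9) (16,16) (3,16) (2,13) (1,19/2)]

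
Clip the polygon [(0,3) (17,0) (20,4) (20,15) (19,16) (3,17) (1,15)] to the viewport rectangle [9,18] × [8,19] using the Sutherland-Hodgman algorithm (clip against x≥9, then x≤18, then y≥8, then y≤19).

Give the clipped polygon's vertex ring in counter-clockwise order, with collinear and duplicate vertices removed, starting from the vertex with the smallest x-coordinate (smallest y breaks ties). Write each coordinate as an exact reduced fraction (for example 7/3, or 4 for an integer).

Clipped polygon: [(9,8) (18,8) (18,257/16) (9,133/8)]

1. After x ≥ 9: [(9,24/17) (17,0) (20,4) (20,15) (19,16) (9,133/8)]
2. After x ≤ 18: [(9,24/17) (17,0) (18,4/3) (18,257/16) (9,133/8)]
3. After y ≥ 8: [(9,8) (18,8) (18,257/16) (9,133/8)]
4. After y ≤ 19: [(9,8) (18,8) (18,257/16) (9,133/8)]
5. Canonical ring: [(9,8) (18,8) (18,257/16) (9,133/8)]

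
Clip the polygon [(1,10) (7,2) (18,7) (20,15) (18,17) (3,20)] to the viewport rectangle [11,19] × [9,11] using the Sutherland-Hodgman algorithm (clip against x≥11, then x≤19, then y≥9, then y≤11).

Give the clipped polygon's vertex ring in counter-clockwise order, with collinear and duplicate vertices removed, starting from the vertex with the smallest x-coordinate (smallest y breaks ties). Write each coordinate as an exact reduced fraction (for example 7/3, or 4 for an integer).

Clipped polygon: [(11,9) (37/2,9) (19,11) (11,11)]

1. After x ≥ 11: [(11,42/11) (18,7) (20,15) (18,17) (11,92/5)]
2. After x ≤ 19: [(11,42/11) (18,7) (19,11) (19,16) (18,17) (11,92/5)]
3. After y ≥ 9: [(11,9) (37/2,9) (19,11) (19,16) (18,17) (11,92/5)]
4. After y ≤ 11: [(11,11) (11,9) (37/2,9) (19,11) (19,11)]
5. Canonical ring: [(11,9) (37/2,9) (19,11) (11,11)]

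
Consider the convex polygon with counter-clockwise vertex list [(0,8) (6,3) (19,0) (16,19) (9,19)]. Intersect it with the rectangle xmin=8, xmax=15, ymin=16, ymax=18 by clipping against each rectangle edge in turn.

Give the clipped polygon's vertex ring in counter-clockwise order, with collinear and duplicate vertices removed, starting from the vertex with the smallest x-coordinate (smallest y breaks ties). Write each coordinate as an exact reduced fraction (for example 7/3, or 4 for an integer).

Clipped polygon: [(8,16) (15,16) (15,18) (90/11,18) (8,160/9)]

1. After x ≥ 8: [(8,160/9) (8,33/13) (19,0) (16,19) (9,19)]
2. After x ≤ 15: [(8,160/9) (8,33/13) (15,12/13) (15,19) (9,19)]
3. After y ≥ 16: [(8,160/9) (8,16) (15,16) (15,19) (9,19)]
4. After y ≤ 18: [(90/11,18) (8,160/9) (8,16) (15,16) (15,18)]
5. Canonical ring: [(8,16) (15,16) (15,18) (90/11,18) (8,160/9)]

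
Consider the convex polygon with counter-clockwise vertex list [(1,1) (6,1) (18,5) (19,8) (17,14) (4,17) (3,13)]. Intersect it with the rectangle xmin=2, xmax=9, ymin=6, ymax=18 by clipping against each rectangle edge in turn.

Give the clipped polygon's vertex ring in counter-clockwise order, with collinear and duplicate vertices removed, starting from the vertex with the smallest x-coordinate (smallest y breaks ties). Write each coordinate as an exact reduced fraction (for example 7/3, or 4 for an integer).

1. After x ≥ 2: [(2,7) (2,1) (6,1) (18,5) (19,8) (17,14) (4,17) (3,13)]
2. After x ≤ 9: [(2,7) (2,1) (6,1) (9,2) (9,206/13) (4,17) (3,13)]
3. After y ≥ 6: [(2,7) (2,6) (9,6) (9,206/13) (4,17) (3,13)]
4. After y ≤ 18: [(2,7) (2,6) (9,6) (9,206/13) (4,17) (3,13)]
5. Canonical ring: [(2,6) (9,6) (9,206/13) (4,17) (3,13) (2,7)]

Clipped polygon: [(2,6) (9,6) (9,206/13) (4,17) (3,13) (2,7)]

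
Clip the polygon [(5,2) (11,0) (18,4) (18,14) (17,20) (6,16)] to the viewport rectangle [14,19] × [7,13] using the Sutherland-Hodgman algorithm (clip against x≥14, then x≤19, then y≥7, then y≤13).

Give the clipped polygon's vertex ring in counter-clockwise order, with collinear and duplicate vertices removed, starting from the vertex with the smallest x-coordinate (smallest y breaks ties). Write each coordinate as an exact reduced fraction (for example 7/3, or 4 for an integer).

Clipped polygon: [(14,7) (18,7) (18,13) (14,13)]

1. After x ≥ 14: [(14,12/7) (18,4) (18,14) (17,20) (14,208/11)]
2. After x ≤ 19: [(14,12/7) (18,4) (18,14) (17,20) (14,208/11)]
3. After y ≥ 7: [(14,7) (18,7) (18,14) (17,20) (14,208/11)]
4. After y ≤ 13: [(14,13) (14,7) (18,7) (18,13)]
5. Canonical ring: [(14,7) (18,7) (18,13) (14,13)]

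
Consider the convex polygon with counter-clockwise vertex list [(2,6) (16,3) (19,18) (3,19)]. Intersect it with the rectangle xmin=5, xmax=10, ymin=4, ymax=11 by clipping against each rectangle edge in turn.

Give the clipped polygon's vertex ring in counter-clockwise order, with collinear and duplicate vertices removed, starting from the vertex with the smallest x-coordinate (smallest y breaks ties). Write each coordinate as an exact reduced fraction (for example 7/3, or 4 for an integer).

1. After x ≥ 5: [(5,75/14) (16,3) (19,18) (5,151/8)]
2. After x ≤ 10: [(5,75/14) (10,30/7) (10,297/16) (5,151/8)]
3. After y ≥ 4: [(5,75/14) (10,30/7) (10,297/16) (5,151/8)]
4. After y ≤ 11: [(5,11) (5,75/14) (10,30/7) (10,11)]
5. Canonical ring: [(5,75/14) (10,30/7) (10,11) (5,11)]

Clipped polygon: [(5,75/14) (10,30/7) (10,11) (5,11)]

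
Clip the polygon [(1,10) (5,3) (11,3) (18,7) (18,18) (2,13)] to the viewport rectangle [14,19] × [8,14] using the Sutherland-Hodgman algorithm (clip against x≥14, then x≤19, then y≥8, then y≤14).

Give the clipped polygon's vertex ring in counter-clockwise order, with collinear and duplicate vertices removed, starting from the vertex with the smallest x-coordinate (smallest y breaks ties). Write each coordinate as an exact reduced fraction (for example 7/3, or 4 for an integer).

Clipped polygon: [(14,8) (18,8) (18,14) (14,14)]

1. After x ≥ 14: [(14,33/7) (18,7) (18,18) (14,67/4)]
2. After x ≤ 19: [(14,33/7) (18,7) (18,18) (14,67/4)]
3. After y ≥ 8: [(14,8) (18,8) (18,18) (14,67/4)]
4. After y ≤ 14: [(14,14) (14,8) (18,8) (18,14)]
5. Canonical ring: [(14,8) (18,8) (18,14) (14,14)]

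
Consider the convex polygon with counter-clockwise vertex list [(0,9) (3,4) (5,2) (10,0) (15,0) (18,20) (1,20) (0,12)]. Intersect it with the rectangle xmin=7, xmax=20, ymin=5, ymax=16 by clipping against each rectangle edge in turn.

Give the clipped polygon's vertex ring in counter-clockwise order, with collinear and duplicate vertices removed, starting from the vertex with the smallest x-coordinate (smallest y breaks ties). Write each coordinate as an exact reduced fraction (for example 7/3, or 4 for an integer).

Clipped polygon: [(7,5) (63/4,5) (87/5,16) (7,16)]

1. After x ≥ 7: [(7,6/5) (10,0) (15,0) (18,20) (7,20)]
2. After x ≤ 20: [(7,6/5) (10,0) (15,0) (18,20) (7,20)]
3. After y ≥ 5: [(7,5) (63/4,5) (18,20) (7,20)]
4. After y ≤ 16: [(7,16) (7,5) (63/4,5) (87/5,16)]
5. Canonical ring: [(7,5) (63/4,5) (87/5,16) (7,16)]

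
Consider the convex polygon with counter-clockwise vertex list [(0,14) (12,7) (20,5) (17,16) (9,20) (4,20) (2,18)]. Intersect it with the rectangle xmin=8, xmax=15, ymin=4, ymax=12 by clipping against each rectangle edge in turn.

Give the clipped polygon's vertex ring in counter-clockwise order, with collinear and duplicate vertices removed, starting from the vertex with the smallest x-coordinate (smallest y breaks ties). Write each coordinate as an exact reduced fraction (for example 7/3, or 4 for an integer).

1. After x ≥ 8: [(8,28/3) (12,7) (20,5) (17,16) (9,20) (8,20)]
2. After x ≤ 15: [(8,28/3) (12,7) (15,25/4) (15,17) (9,20) (8,20)]
3. After y ≥ 4: [(8,28/3) (12,7) (15,25/4) (15,17) (9,20) (8,20)]
4. After y ≤ 12: [(8,12) (8,28/3) (12,7) (15,25/4) (15,12)]
5. Canonical ring: [(8,28/3) (12,7) (15,25/4) (15,12) (8,12)]

Clipped polygon: [(8,28/3) (12,7) (15,25/4) (15,12) (8,12)]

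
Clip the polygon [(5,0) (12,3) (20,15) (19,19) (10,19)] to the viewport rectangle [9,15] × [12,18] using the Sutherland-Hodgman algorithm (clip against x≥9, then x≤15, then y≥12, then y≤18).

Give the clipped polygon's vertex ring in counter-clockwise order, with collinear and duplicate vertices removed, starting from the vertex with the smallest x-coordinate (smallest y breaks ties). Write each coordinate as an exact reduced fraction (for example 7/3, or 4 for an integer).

Clipped polygon: [(9,12) (15,12) (15,18) (185/19,18) (9,76/5)]

1. After x ≥ 9: [(9,76/5) (9,12/7) (12,3) (20,15) (19,19) (10,19)]
2. After x ≤ 15: [(9,76/5) (9,12/7) (12,3) (15,15/2) (15,19) (10,19)]
3. After y ≥ 12: [(9,76/5) (9,12) (15,12) (15,19) (10,19)]
4. After y ≤ 18: [(185/19,18) (9,76/5) (9,12) (15,12) (15,18)]
5. Canonical ring: [(9,12) (15,12) (15,18) (185/19,18) (9,76/5)]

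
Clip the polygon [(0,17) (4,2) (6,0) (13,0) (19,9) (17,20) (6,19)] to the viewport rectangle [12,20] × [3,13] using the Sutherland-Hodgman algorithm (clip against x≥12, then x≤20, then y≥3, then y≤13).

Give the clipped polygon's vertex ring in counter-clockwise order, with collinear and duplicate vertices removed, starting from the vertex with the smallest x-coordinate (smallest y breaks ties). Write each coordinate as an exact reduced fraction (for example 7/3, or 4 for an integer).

Clipped polygon: [(12,3) (15,3) (19,9) (201/11,13) (12,13)]

1. After x ≥ 12: [(12,0) (13,0) (19,9) (17,20) (12,215/11)]
2. After x ≤ 20: [(12,0) (13,0) (19,9) (17,20) (12,215/11)]
3. After y ≥ 3: [(12,3) (15,3) (19,9) (17,20) (12,215/11)]
4. After y ≤ 13: [(12,13) (12,3) (15,3) (19,9) (201/11,13)]
5. Canonical ring: [(12,3) (15,3) (19,9) (201/11,13) (12,13)]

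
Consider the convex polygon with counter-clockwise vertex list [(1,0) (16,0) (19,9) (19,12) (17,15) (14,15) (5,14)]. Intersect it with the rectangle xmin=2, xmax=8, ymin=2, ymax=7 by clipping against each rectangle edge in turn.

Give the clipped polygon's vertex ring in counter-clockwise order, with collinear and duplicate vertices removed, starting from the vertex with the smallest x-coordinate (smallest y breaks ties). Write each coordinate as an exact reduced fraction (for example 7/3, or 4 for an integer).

1. After x ≥ 2: [(2,7/2) (2,0) (16,0) (19,9) (19,12) (17,15) (14,15) (5,14)]
2. After x ≤ 8: [(2,7/2) (2,0) (8,0) (8,43/3) (5,14)]
3. After y ≥ 2: [(2,7/2) (2,2) (8,2) (8,43/3) (5,14)]
4. After y ≤ 7: [(3,7) (2,7/2) (2,2) (8,2) (8,7)]
5. Canonical ring: [(2,2) (8,2) (8,7) (3,7) (2,7/2)]

Clipped polygon: [(2,2) (8,2) (8,7) (3,7) (2,7/2)]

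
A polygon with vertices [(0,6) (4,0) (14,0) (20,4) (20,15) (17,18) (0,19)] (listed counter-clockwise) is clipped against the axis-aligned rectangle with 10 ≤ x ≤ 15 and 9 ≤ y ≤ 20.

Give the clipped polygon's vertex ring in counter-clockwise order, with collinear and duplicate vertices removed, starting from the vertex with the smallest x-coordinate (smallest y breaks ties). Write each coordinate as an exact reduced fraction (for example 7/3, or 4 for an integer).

Clipped polygon: [(10,9) (15,9) (15,308/17) (10,313/17)]

1. After x ≥ 10: [(10,0) (14,0) (20,4) (20,15) (17,18) (10,313/17)]
2. After x ≤ 15: [(10,0) (14,0) (15,2/3) (15,308/17) (10,313/17)]
3. After y ≥ 9: [(10,9) (15,9) (15,308/17) (10,313/17)]
4. After y ≤ 20: [(10,9) (15,9) (15,308/17) (10,313/17)]
5. Canonical ring: [(10,9) (15,9) (15,308/17) (10,313/17)]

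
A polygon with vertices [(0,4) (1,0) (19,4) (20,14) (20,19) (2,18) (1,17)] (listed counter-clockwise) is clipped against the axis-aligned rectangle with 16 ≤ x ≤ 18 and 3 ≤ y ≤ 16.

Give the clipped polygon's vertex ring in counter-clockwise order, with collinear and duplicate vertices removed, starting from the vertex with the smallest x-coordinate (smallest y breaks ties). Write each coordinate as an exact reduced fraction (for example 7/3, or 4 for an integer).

1. After x ≥ 16: [(16,10/3) (19,4) (20,14) (20,19) (16,169/9)]
2. After x ≤ 18: [(16,10/3) (18,34/9) (18,170/9) (16,169/9)]
3. After y ≥ 3: [(16,10/3) (18,34/9) (18,170/9) (16,169/9)]
4. After y ≤ 16: [(16,16) (16,10/3) (18,34/9) (18,16)]
5. Canonical ring: [(16,10/3) (18,34/9) (18,16) (16,16)]

Clipped polygon: [(16,10/3) (18,34/9) (18,16) (16,16)]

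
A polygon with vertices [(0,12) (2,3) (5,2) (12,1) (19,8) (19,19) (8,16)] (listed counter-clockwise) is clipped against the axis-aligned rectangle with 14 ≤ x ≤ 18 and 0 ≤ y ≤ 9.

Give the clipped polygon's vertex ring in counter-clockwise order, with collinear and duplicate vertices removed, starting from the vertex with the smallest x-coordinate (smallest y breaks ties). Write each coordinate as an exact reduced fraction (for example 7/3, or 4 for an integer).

Clipped polygon: [(14,3) (18,7) (18,9) (14,9)]

1. After x ≥ 14: [(14,3) (19,8) (19,19) (14,194/11)]
2. After x ≤ 18: [(14,3) (18,7) (18,206/11) (14,194/11)]
3. After y ≥ 0: [(14,3) (18,7) (18,206/11) (14,194/11)]
4. After y ≤ 9: [(14,9) (14,3) (18,7) (18,9)]
5. Canonical ring: [(14,3) (18,7) (18,9) (14,9)]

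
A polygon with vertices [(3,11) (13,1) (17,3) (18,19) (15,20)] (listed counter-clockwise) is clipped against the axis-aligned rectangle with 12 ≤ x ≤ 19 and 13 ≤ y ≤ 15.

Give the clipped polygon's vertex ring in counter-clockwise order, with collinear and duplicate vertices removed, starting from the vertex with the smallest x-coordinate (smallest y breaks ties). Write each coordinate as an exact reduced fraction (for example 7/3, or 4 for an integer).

1. After x ≥ 12: [(12,71/4) (12,2) (13,1) (17,3) (18,19) (15,20)]
2. After x ≤ 19: [(12,71/4) (12,2) (13,1) (17,3) (18,19) (15,20)]
3. After y ≥ 13: [(12,71/4) (12,13) (141/8,13) (18,19) (15,20)]
4. After y ≤ 15: [(12,15) (12,13) (141/8,13) (71/4,15)]
5. Canonical ring: [(12,13) (141/8,13) (71/4,15) (12,15)]

Clipped polygon: [(12,13) (141/8,13) (71/4,15) (12,15)]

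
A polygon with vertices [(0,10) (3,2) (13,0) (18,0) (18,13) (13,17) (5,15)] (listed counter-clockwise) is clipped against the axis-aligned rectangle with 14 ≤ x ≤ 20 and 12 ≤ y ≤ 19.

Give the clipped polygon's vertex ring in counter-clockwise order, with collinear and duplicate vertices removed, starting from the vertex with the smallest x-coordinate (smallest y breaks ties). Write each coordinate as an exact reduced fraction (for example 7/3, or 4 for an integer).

Clipped polygon: [(14,12) (18,12) (18,13) (14,81/5)]

1. After x ≥ 14: [(14,0) (18,0) (18,13) (14,81/5)]
2. After x ≤ 20: [(14,0) (18,0) (18,13) (14,81/5)]
3. After y ≥ 12: [(14,12) (18,12) (18,13) (14,81/5)]
4. After y ≤ 19: [(14,12) (18,12) (18,13) (14,81/5)]
5. Canonical ring: [(14,12) (18,12) (18,13) (14,81/5)]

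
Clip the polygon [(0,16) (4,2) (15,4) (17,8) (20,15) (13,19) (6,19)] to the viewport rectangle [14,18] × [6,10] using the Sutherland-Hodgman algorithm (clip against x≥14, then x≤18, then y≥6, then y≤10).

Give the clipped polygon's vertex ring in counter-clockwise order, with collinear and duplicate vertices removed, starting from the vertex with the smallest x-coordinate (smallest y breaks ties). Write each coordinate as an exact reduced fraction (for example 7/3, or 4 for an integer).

1. After x ≥ 14: [(14,42/11) (15,4) (17,8) (20,15) (14,129/7)]
2. After x ≤ 18: [(14,42/11) (15,4) (17,8) (18,31/3) (18,113/7) (14,129/7)]
3. After y ≥ 6: [(14,6) (16,6) (17,8) (18,31/3) (18,113/7) (14,129/7)]
4. After y ≤ 10: [(14,10) (14,6) (16,6) (17,8) (125/7,10)]
5. Canonical ring: [(14,6) (16,6) (17,8) (125/7,10) (14,10)]

Clipped polygon: [(14,6) (16,6) (17,8) (125/7,10) (14,10)]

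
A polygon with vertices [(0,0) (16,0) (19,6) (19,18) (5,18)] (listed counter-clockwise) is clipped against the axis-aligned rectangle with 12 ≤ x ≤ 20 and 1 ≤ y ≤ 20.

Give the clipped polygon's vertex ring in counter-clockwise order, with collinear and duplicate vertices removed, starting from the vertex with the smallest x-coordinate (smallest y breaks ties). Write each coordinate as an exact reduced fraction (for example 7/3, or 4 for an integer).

Clipped polygon: [(12,1) (33/2,1) (19,6) (19,18) (12,18)]

1. After x ≥ 12: [(12,0) (16,0) (19,6) (19,18) (12,18)]
2. After x ≤ 20: [(12,0) (16,0) (19,6) (19,18) (12,18)]
3. After y ≥ 1: [(12,1) (33/2,1) (19,6) (19,18) (12,18)]
4. After y ≤ 20: [(12,1) (33/2,1) (19,6) (19,18) (12,18)]
5. Canonical ring: [(12,1) (33/2,1) (19,6) (19,18) (12,18)]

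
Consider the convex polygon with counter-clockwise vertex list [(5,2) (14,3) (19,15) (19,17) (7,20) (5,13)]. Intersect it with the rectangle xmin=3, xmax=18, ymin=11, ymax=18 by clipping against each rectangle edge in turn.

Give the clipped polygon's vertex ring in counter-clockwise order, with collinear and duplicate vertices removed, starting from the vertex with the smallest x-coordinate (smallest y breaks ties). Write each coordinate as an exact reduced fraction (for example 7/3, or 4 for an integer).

Clipped polygon: [(5,11) (52/3,11) (18,63/5) (18,69/4) (15,18) (45/7,18) (5,13)]

1. After x ≥ 3: [(5,2) (14,3) (19,15) (19,17) (7,20) (5,13)]
2. After x ≤ 18: [(5,2) (14,3) (18,63/5) (18,69/4) (7,20) (5,13)]
3. After y ≥ 11: [(5,11) (52/3,11) (18,63/5) (18,69/4) (7,20) (5,13)]
4. After y ≤ 18: [(5,11) (52/3,11) (18,63/5) (18,69/4) (15,18) (45/7,18) (5,13)]
5. Canonical ring: [(5,11) (52/3,11) (18,63/5) (18,69/4) (15,18) (45/7,18) (5,13)]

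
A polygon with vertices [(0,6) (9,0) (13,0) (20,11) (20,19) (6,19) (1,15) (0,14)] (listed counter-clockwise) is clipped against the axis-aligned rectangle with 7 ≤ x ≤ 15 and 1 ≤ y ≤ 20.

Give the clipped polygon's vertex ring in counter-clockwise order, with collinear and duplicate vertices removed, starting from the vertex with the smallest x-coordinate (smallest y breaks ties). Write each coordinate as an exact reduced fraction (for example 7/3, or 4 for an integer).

Clipped polygon: [(7,4/3) (15/2,1) (150/11,1) (15,22/7) (15,19) (7,19)]

1. After x ≥ 7: [(7,4/3) (9,0) (13,0) (20,11) (20,19) (7,19)]
2. After x ≤ 15: [(7,4/3) (9,0) (13,0) (15,22/7) (15,19) (7,19)]
3. After y ≥ 1: [(7,4/3) (15/2,1) (150/11,1) (15,22/7) (15,19) (7,19)]
4. After y ≤ 20: [(7,4/3) (15/2,1) (150/11,1) (15,22/7) (15,19) (7,19)]
5. Canonical ring: [(7,4/3) (15/2,1) (150/11,1) (15,22/7) (15,19) (7,19)]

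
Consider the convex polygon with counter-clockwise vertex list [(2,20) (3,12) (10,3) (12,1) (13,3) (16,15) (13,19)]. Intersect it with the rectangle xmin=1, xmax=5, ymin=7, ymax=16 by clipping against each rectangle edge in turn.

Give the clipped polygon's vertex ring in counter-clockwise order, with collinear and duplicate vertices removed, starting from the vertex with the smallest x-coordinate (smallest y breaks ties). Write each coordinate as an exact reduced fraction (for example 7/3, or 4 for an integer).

Clipped polygon: [(5/2,16) (3,12) (5,66/7) (5,16)]

1. After x ≥ 1: [(2,20) (3,12) (10,3) (12,1) (13,3) (16,15) (13,19)]
2. After x ≤ 5: [(5,217/11) (2,20) (3,12) (5,66/7)]
3. After y ≥ 7: [(5,217/11) (2,20) (3,12) (5,66/7)]
4. After y ≤ 16: [(5,16) (5/2,16) (3,12) (5,66/7)]
5. Canonical ring: [(5/2,16) (3,12) (5,66/7) (5,16)]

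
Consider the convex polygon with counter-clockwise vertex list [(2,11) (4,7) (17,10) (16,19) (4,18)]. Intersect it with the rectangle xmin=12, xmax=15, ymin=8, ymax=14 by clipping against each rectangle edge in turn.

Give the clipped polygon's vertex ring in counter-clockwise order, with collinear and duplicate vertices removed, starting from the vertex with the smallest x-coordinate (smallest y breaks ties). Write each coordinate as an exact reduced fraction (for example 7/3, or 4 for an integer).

1. After x ≥ 12: [(12,115/13) (17,10) (16,19) (12,56/3)]
2. After x ≤ 15: [(12,115/13) (15,124/13) (15,227/12) (12,56/3)]
3. After y ≥ 8: [(12,115/13) (15,124/13) (15,227/12) (12,56/3)]
4. After y ≤ 14: [(12,14) (12,115/13) (15,124/13) (15,14)]
5. Canonical ring: [(12,115/13) (15,124/13) (15,14) (12,14)]

Clipped polygon: [(12,115/13) (15,124/13) (15,14) (12,14)]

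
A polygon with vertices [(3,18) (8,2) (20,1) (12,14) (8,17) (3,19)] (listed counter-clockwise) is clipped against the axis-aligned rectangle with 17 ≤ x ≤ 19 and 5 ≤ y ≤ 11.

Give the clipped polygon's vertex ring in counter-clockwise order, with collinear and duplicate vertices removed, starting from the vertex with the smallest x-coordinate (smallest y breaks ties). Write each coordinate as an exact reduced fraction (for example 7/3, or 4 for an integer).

1. After x ≥ 17: [(17,5/4) (20,1) (17,47/8)]
2. After x ≤ 19: [(17,5/4) (19,13/12) (19,21/8) (17,47/8)]
3. After y ≥ 5: [(17,5) (228/13,5) (17,47/8)]
4. After y ≤ 11: [(17,5) (228/13,5) (17,47/8)]
5. Canonical ring: [(17,5) (228/13,5) (17,47/8)]

Clipped polygon: [(17,5) (228/13,5) (17,47/8)]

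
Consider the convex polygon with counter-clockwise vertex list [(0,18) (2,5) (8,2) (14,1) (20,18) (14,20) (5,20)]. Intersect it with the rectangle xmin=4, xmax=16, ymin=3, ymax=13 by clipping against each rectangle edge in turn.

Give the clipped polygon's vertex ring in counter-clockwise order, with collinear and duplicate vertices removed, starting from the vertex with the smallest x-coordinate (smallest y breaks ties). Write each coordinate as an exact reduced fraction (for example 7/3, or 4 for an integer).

1. After x ≥ 4: [(4,98/5) (4,4) (8,2) (14,1) (20,18) (14,20) (5,20)]
2. After x ≤ 16: [(4,98/5) (4,4) (8,2) (14,1) (16,20/3) (16,58/3) (14,20) (5,20)]
3. After y ≥ 3: [(4,98/5) (4,4) (6,3) (250/17,3) (16,20/3) (16,58/3) (14,20) (5,20)]
4. After y ≤ 13: [(4,13) (4,4) (6,3) (250/17,3) (16,20/3) (16,13)]
5. Canonical ring: [(4,4) (6,3) (250/17,3) (16,20/3) (16,13) (4,13)]

Clipped polygon: [(4,4) (6,3) (250/17,3) (16,20/3) (16,13) (4,13)]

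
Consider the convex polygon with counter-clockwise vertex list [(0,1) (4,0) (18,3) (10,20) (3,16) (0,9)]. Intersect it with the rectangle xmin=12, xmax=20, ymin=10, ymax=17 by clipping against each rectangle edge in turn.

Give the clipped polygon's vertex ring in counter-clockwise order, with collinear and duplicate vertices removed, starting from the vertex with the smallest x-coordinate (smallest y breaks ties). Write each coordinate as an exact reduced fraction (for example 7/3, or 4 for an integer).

Clipped polygon: [(12,10) (250/17,10) (12,63/4)]

1. After x ≥ 12: [(12,12/7) (18,3) (12,63/4)]
2. After x ≤ 20: [(12,12/7) (18,3) (12,63/4)]
3. After y ≥ 10: [(12,10) (250/17,10) (12,63/4)]
4. After y ≤ 17: [(12,10) (250/17,10) (12,63/4)]
5. Canonical ring: [(12,10) (250/17,10) (12,63/4)]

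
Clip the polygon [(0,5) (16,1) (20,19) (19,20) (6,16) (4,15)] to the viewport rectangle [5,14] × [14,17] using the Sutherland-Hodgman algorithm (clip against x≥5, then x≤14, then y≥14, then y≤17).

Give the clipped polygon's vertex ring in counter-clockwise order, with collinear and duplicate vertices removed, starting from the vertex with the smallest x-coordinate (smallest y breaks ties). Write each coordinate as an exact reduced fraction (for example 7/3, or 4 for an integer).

1. After x ≥ 5: [(5,15/4) (16,1) (20,19) (19,20) (6,16) (5,31/2)]
2. After x ≤ 14: [(5,15/4) (14,3/2) (14,240/13) (6,16) (5,31/2)]
3. After y ≥ 14: [(5,14) (14,14) (14,240/13) (6,16) (5,31/2)]
4. After y ≤ 17: [(5,14) (14,14) (14,17) (37/4,17) (6,16) (5,31/2)]
5. Canonical ring: [(5,14) (14,14) (14,17) (37/4,17) (6,16) (5,31/2)]

Clipped polygon: [(5,14) (14,14) (14,17) (37/4,17) (6,16) (5,31/2)]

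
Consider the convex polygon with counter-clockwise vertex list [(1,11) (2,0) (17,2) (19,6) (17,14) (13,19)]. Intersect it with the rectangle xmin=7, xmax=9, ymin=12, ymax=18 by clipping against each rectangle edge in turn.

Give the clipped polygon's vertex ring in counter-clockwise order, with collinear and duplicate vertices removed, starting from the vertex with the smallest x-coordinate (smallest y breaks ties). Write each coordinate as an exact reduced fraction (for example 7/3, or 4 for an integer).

1. After x ≥ 7: [(7,15) (7,2/3) (17,2) (19,6) (17,14) (13,19)]
2. After x ≤ 9: [(9,49/3) (7,15) (7,2/3) (9,14/15)]
3. After y ≥ 12: [(9,12) (9,49/3) (7,15) (7,12)]
4. After y ≤ 18: [(9,12) (9,49/3) (7,15) (7,12)]
5. Canonical ring: [(7,12) (9,12) (9,49/3) (7,15)]

Clipped polygon: [(7,12) (9,12) (9,49/3) (7,15)]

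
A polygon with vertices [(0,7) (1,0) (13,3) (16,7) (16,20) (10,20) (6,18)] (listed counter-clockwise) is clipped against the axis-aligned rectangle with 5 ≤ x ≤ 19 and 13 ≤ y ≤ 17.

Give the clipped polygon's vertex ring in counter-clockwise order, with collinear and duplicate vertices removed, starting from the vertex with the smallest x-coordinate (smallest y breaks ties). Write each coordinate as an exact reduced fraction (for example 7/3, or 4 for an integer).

1. After x ≥ 5: [(5,97/6) (5,1) (13,3) (16,7) (16,20) (10,20) (6,18)]
2. After x ≤ 19: [(5,97/6) (5,1) (13,3) (16,7) (16,20) (10,20) (6,18)]
3. After y ≥ 13: [(5,97/6) (5,13) (16,13) (16,20) (10,20) (6,18)]
4. After y ≤ 17: [(60/11,17) (5,97/6) (5,13) (16,13) (16,17)]
5. Canonical ring: [(5,13) (16,13) (16,17) (60/11,17) (5,97/6)]

Clipped polygon: [(5,13) (16,13) (16,17) (60/11,17) (5,97/6)]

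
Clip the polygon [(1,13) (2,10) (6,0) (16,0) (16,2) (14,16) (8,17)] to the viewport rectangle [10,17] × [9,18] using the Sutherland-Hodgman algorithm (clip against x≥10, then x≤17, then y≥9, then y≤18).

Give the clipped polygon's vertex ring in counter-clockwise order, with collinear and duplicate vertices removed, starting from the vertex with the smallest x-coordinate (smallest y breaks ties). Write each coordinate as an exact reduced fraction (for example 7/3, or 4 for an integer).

Clipped polygon: [(10,9) (15,9) (14,16) (10,50/3)]

1. After x ≥ 10: [(10,0) (16,0) (16,2) (14,16) (10,50/3)]
2. After x ≤ 17: [(10,0) (16,0) (16,2) (14,16) (10,50/3)]
3. After y ≥ 9: [(10,9) (15,9) (14,16) (10,50/3)]
4. After y ≤ 18: [(10,9) (15,9) (14,16) (10,50/3)]
5. Canonical ring: [(10,9) (15,9) (14,16) (10,50/3)]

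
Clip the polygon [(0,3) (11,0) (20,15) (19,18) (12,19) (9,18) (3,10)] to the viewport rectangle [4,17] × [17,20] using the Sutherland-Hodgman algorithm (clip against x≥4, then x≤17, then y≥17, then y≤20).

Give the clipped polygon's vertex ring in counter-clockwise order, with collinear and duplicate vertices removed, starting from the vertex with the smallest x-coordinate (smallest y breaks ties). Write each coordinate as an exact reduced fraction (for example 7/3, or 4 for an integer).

Clipped polygon: [(33/4,17) (17,17) (17,128/7) (12,19) (9,18)]

1. After x ≥ 4: [(4,21/11) (11,0) (20,15) (19,18) (12,19) (9,18) (4,34/3)]
2. After x ≤ 17: [(4,21/11) (11,0) (17,10) (17,128/7) (12,19) (9,18) (4,34/3)]
3. After y ≥ 17: [(17,17) (17,128/7) (12,19) (9,18) (33/4,17)]
4. After y ≤ 20: [(17,17) (17,128/7) (12,19) (9,18) (33/4,17)]
5. Canonical ring: [(33/4,17) (17,17) (17,128/7) (12,19) (9,18)]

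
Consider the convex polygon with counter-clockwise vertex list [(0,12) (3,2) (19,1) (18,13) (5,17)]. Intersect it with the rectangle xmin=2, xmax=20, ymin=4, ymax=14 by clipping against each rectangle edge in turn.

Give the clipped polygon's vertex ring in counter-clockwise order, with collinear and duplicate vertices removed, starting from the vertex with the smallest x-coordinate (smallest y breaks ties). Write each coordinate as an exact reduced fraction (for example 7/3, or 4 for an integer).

Clipped polygon: [(2,16/3) (12/5,4) (75/4,4) (18,13) (59/4,14) (2,14)]

1. After x ≥ 2: [(2,14) (2,16/3) (3,2) (19,1) (18,13) (5,17)]
2. After x ≤ 20: [(2,14) (2,16/3) (3,2) (19,1) (18,13) (5,17)]
3. After y ≥ 4: [(2,14) (2,16/3) (12/5,4) (75/4,4) (18,13) (5,17)]
4. After y ≤ 14: [(2,14) (2,14) (2,16/3) (12/5,4) (75/4,4) (18,13) (59/4,14)]
5. Canonical ring: [(2,16/3) (12/5,4) (75/4,4) (18,13) (59/4,14) (2,14)]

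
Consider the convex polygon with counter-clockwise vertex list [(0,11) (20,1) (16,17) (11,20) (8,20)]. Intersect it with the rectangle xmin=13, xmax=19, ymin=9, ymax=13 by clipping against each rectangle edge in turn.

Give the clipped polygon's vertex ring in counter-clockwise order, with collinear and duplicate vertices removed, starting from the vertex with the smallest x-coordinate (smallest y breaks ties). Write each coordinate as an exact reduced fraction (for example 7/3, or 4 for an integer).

Clipped polygon: [(13,9) (18,9) (17,13) (13,13)]

1. After x ≥ 13: [(13,9/2) (20,1) (16,17) (13,94/5)]
2. After x ≤ 19: [(13,9/2) (19,3/2) (19,5) (16,17) (13,94/5)]
3. After y ≥ 9: [(13,9) (18,9) (16,17) (13,94/5)]
4. After y ≤ 13: [(13,13) (13,9) (18,9) (17,13)]
5. Canonical ring: [(13,9) (18,9) (17,13) (13,13)]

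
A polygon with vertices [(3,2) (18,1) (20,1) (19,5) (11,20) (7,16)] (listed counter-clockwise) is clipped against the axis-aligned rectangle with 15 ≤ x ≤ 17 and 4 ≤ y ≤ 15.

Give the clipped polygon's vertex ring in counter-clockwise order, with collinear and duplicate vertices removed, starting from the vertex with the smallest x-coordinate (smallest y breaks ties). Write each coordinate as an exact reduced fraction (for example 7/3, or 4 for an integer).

1. After x ≥ 15: [(15,6/5) (18,1) (20,1) (19,5) (15,25/2)]
2. After x ≤ 17: [(15,6/5) (17,16/15) (17,35/4) (15,25/2)]
3. After y ≥ 4: [(15,4) (17,4) (17,35/4) (15,25/2)]
4. After y ≤ 15: [(15,4) (17,4) (17,35/4) (15,25/2)]
5. Canonical ring: [(15,4) (17,4) (17,35/4) (15,25/2)]

Clipped polygon: [(15,4) (17,4) (17,35/4) (15,25/2)]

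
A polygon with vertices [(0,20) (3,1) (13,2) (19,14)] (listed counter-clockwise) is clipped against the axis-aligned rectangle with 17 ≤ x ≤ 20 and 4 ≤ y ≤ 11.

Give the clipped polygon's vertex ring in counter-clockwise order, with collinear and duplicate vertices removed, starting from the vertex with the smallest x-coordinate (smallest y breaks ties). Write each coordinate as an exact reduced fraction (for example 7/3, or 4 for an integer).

1. After x ≥ 17: [(17,278/19) (17,10) (19,14)]
2. After x ≤ 20: [(17,278/19) (17,10) (19,14)]
3. After y ≥ 4: [(17,278/19) (17,10) (19,14)]
4. After y ≤ 11: [(17,11) (17,10) (35/2,11)]
5. Canonical ring: [(17,10) (35/2,11) (17,11)]

Clipped polygon: [(17,10) (35/2,11) (17,11)]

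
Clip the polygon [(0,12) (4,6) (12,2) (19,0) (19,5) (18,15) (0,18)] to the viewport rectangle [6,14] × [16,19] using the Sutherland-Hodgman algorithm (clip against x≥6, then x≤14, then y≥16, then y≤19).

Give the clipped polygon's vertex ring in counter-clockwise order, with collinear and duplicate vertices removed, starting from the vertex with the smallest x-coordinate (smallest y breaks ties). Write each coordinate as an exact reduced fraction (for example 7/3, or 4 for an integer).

1. After x ≥ 6: [(6,5) (12,2) (19,0) (19,5) (18,15) (6,17)]
2. After x ≤ 14: [(6,5) (12,2) (14,10/7) (14,47/3) (6,17)]
3. After y ≥ 16: [(6,16) (12,16) (6,17)]
4. After y ≤ 19: [(6,16) (12,16) (6,17)]
5. Canonical ring: [(6,16) (12,16) (6,17)]

Clipped polygon: [(6,16) (12,16) (6,17)]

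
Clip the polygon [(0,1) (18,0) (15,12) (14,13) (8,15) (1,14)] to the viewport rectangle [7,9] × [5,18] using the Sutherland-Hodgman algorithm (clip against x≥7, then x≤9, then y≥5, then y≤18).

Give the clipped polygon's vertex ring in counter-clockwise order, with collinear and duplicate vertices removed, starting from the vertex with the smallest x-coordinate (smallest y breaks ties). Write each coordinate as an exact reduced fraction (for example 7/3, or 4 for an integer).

Clipped polygon: [(7,5) (9,5) (9,44/3) (8,15) (7,104/7)]

1. After x ≥ 7: [(7,11/18) (18,0) (15,12) (14,13) (8,15) (7,104/7)]
2. After x ≤ 9: [(7,11/18) (9,1/2) (9,44/3) (8,15) (7,104/7)]
3. After y ≥ 5: [(7,5) (9,5) (9,44/3) (8,15) (7,104/7)]
4. After y ≤ 18: [(7,5) (9,5) (9,44/3) (8,15) (7,104/7)]
5. Canonical ring: [(7,5) (9,5) (9,44/3) (8,15) (7,104/7)]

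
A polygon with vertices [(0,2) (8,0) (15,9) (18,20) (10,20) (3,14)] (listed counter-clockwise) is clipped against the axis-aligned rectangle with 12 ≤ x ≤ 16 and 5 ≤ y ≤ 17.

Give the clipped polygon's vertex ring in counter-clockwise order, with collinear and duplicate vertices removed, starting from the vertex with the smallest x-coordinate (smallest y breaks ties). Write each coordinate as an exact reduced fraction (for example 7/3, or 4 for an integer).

1. After x ≥ 12: [(12,36/7) (15,9) (18,20) (12,20)]
2. After x ≤ 16: [(12,36/7) (15,9) (16,38/3) (16,20) (12,20)]
3. After y ≥ 5: [(12,36/7) (15,9) (16,38/3) (16,20) (12,20)]
4. After y ≤ 17: [(12,17) (12,36/7) (15,9) (16,38/3) (16,17)]
5. Canonical ring: [(12,36/7) (15,9) (16,38/3) (16,17) (12,17)]

Clipped polygon: [(12,36/7) (15,9) (16,38/3) (16,17) (12,17)]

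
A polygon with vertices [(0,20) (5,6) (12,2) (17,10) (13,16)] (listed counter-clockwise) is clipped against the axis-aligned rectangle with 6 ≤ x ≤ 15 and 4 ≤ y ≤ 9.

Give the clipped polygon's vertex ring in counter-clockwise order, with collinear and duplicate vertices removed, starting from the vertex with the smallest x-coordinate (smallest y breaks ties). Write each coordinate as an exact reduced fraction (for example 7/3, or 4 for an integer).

1. After x ≥ 6: [(6,236/13) (6,38/7) (12,2) (17,10) (13,16)]
2. After x ≤ 15: [(6,236/13) (6,38/7) (12,2) (15,34/5) (15,13) (13,16)]
3. After y ≥ 4: [(6,236/13) (6,38/7) (17/2,4) (53/4,4) (15,34/5) (15,13) (13,16)]
4. After y ≤ 9: [(6,9) (6,38/7) (17/2,4) (53/4,4) (15,34/5) (15,9)]
5. Canonical ring: [(6,38/7) (17/2,4) (53/4,4) (15,34/5) (15,9) (6,9)]

Clipped polygon: [(6,38/7) (17/2,4) (53/4,4) (15,34/5) (15,9) (6,9)]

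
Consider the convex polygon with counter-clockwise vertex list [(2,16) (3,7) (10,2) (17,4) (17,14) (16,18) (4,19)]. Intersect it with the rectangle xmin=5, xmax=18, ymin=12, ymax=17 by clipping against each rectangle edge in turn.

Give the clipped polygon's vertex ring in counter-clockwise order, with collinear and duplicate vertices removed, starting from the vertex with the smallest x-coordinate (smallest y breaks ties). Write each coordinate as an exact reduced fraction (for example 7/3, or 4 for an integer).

1. After x ≥ 5: [(5,39/7) (10,2) (17,4) (17,14) (16,18) (5,227/12)]
2. After x ≤ 18: [(5,39/7) (10,2) (17,4) (17,14) (16,18) (5,227/12)]
3. After y ≥ 12: [(5,12) (17,12) (17,14) (16,18) (5,227/12)]
4. After y ≤ 17: [(5,17) (5,12) (17,12) (17,14) (65/4,17)]
5. Canonical ring: [(5,12) (17,12) (17,14) (65/4,17) (5,17)]

Clipped polygon: [(5,12) (17,12) (17,14) (65/4,17) (5,17)]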